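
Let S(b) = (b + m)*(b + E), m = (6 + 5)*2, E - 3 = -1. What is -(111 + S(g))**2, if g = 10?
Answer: -245025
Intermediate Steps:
E = 2 (E = 3 - 1 = 2)
m = 22 (m = 11*2 = 22)
S(b) = (2 + b)*(22 + b) (S(b) = (b + 22)*(b + 2) = (22 + b)*(2 + b) = (2 + b)*(22 + b))
-(111 + S(g))**2 = -(111 + (44 + 10**2 + 24*10))**2 = -(111 + (44 + 100 + 240))**2 = -(111 + 384)**2 = -1*495**2 = -1*245025 = -245025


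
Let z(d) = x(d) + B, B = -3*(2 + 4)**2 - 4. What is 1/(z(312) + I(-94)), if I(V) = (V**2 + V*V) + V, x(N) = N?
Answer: 1/17778 ≈ 5.6249e-5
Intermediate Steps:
B = -112 (B = -3*6**2 - 4 = -3*36 - 4 = -108 - 4 = -112)
z(d) = -112 + d (z(d) = d - 112 = -112 + d)
I(V) = V + 2*V**2 (I(V) = (V**2 + V**2) + V = 2*V**2 + V = V + 2*V**2)
1/(z(312) + I(-94)) = 1/((-112 + 312) - 94*(1 + 2*(-94))) = 1/(200 - 94*(1 - 188)) = 1/(200 - 94*(-187)) = 1/(200 + 17578) = 1/17778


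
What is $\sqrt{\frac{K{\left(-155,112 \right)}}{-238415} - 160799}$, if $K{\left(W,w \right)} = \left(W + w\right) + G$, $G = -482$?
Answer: $\frac{2 i \sqrt{91400903588999}}{47683} \approx 401.0 i$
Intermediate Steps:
$K{\left(W,w \right)} = -482 + W + w$ ($K{\left(W,w \right)} = \left(W + w\right) - 482 = -482 + W + w$)
$\sqrt{\frac{K{\left(-155,112 \right)}}{-238415} - 160799} = \sqrt{\frac{-482 - 155 + 112}{-238415} - 160799} = \sqrt{\left(-525\right) \left(- \frac{1}{238415}\right) - 160799} = \sqrt{\frac{105}{47683} - 160799} = \sqrt{- \frac{7667378612}{47683}} = \frac{2 i \sqrt{91400903588999}}{47683}$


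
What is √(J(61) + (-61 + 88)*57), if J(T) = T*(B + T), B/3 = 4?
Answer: 2*√1498 ≈ 77.408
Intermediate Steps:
B = 12 (B = 3*4 = 12)
J(T) = T*(12 + T)
√(J(61) + (-61 + 88)*57) = √(61*(12 + 61) + (-61 + 88)*57) = √(61*73 + 27*57) = √(4453 + 1539) = √5992 = 2*√1498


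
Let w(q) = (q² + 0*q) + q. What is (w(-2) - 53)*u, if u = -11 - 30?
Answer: 2091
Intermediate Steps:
w(q) = q + q² (w(q) = (q² + 0) + q = q² + q = q + q²)
u = -41
(w(-2) - 53)*u = (-2*(1 - 2) - 53)*(-41) = (-2*(-1) - 53)*(-41) = (2 - 53)*(-41) = -51*(-41) = 2091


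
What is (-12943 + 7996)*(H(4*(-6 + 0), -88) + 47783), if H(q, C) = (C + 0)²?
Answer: -274692069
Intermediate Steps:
H(q, C) = C²
(-12943 + 7996)*(H(4*(-6 + 0), -88) + 47783) = (-12943 + 7996)*((-88)² + 47783) = -4947*(7744 + 47783) = -4947*55527 = -274692069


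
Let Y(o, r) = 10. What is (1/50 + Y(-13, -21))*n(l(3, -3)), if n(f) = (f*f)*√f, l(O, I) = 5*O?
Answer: 4509*√15/2 ≈ 8731.6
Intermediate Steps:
n(f) = f^(5/2) (n(f) = f²*√f = f^(5/2))
(1/50 + Y(-13, -21))*n(l(3, -3)) = (1/50 + 10)*(5*3)^(5/2) = (1/50 + 10)*15^(5/2) = 501*(225*√15)/50 = 4509*√15/2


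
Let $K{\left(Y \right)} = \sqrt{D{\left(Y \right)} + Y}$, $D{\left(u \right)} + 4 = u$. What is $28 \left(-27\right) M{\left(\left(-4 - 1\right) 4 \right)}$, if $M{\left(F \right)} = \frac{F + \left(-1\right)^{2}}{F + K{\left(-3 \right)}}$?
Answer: $- \frac{28728}{41} - \frac{7182 i \sqrt{10}}{205} \approx -700.68 - 110.79 i$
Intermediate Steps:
$D{\left(u \right)} = -4 + u$
$K{\left(Y \right)} = \sqrt{-4 + 2 Y}$ ($K{\left(Y \right)} = \sqrt{\left(-4 + Y\right) + Y} = \sqrt{-4 + 2 Y}$)
$M{\left(F \right)} = \frac{1 + F}{F + i \sqrt{10}}$ ($M{\left(F \right)} = \frac{F + \left(-1\right)^{2}}{F + \sqrt{-4 + 2 \left(-3\right)}} = \frac{F + 1}{F + \sqrt{-4 - 6}} = \frac{1 + F}{F + \sqrt{-10}} = \frac{1 + F}{F + i \sqrt{10}}$)
$28 \left(-27\right) M{\left(\left(-4 - 1\right) 4 \right)} = 28 \left(-27\right) \frac{1 + \left(-4 - 1\right) 4}{\left(-4 - 1\right) 4 + i \sqrt{10}} = - 756 \frac{1 - 20}{\left(-5\right) 4 + i \sqrt{10}} = - 756 \frac{1 - 20}{-20 + i \sqrt{10}} = - 756 \frac{1}{-20 + i \sqrt{10}} \left(-19\right) = - 756 \left(- \frac{19}{-20 + i \sqrt{10}}\right) = \frac{14364}{-20 + i \sqrt{10}}$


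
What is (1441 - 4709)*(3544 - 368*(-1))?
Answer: -12784416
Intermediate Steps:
(1441 - 4709)*(3544 - 368*(-1)) = -3268*(3544 + 368) = -3268*3912 = -12784416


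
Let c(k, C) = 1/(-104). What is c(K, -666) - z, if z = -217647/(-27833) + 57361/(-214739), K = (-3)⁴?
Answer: -361585919559/47814644696 ≈ -7.5622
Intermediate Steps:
K = 81
c(k, C) = -1/104
z = 45140770420/5976830587 (z = -217647*(-1/27833) + 57361*(-1/214739) = 217647/27833 - 57361/214739 = 45140770420/5976830587 ≈ 7.5526)
c(K, -666) - z = -1/104 - 1*45140770420/5976830587 = -1/104 - 45140770420/5976830587 = -361585919559/47814644696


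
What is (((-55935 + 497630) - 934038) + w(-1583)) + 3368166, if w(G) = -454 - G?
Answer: 2876952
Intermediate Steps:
(((-55935 + 497630) - 934038) + w(-1583)) + 3368166 = (((-55935 + 497630) - 934038) + (-454 - 1*(-1583))) + 3368166 = ((441695 - 934038) + (-454 + 1583)) + 3368166 = (-492343 + 1129) + 3368166 = -491214 + 3368166 = 2876952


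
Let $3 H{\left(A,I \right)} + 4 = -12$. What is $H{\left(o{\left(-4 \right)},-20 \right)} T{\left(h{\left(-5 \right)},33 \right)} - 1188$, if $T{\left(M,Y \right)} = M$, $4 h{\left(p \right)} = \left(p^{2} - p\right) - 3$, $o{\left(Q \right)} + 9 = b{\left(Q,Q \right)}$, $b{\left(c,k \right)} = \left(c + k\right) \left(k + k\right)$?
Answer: $-1224$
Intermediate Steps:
$b{\left(c,k \right)} = 2 k \left(c + k\right)$ ($b{\left(c,k \right)} = \left(c + k\right) 2 k = 2 k \left(c + k\right)$)
$o{\left(Q \right)} = -9 + 4 Q^{2}$ ($o{\left(Q \right)} = -9 + 2 Q \left(Q + Q\right) = -9 + 2 Q 2 Q = -9 + 4 Q^{2}$)
$H{\left(A,I \right)} = - \frac{16}{3}$ ($H{\left(A,I \right)} = - \frac{4}{3} + \frac{1}{3} \left(-12\right) = - \frac{4}{3} - 4 = - \frac{16}{3}$)
$h{\left(p \right)} = - \frac{3}{4} - \frac{p}{4} + \frac{p^{2}}{4}$ ($h{\left(p \right)} = \frac{\left(p^{2} - p\right) - 3}{4} = \frac{-3 + p^{2} - p}{4} = - \frac{3}{4} - \frac{p}{4} + \frac{p^{2}}{4}$)
$H{\left(o{\left(-4 \right)},-20 \right)} T{\left(h{\left(-5 \right)},33 \right)} - 1188 = - \frac{16 \left(- \frac{3}{4} - - \frac{5}{4} + \frac{\left(-5\right)^{2}}{4}\right)}{3} - 1188 = - \frac{16 \left(- \frac{3}{4} + \frac{5}{4} + \frac{1}{4} \cdot 25\right)}{3} - 1188 = - \frac{16 \left(- \frac{3}{4} + \frac{5}{4} + \frac{25}{4}\right)}{3} - 1188 = \left(- \frac{16}{3}\right) \frac{27}{4} - 1188 = -36 - 1188 = -1224$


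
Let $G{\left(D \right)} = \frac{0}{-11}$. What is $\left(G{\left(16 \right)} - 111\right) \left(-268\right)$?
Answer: $29748$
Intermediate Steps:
$G{\left(D \right)} = 0$ ($G{\left(D \right)} = 0 \left(- \frac{1}{11}\right) = 0$)
$\left(G{\left(16 \right)} - 111\right) \left(-268\right) = \left(0 - 111\right) \left(-268\right) = \left(-111\right) \left(-268\right) = 29748$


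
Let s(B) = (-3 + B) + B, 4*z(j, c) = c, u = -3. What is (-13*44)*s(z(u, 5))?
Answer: 286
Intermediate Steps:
z(j, c) = c/4
s(B) = -3 + 2*B
(-13*44)*s(z(u, 5)) = (-13*44)*(-3 + 2*((¼)*5)) = -572*(-3 + 2*(5/4)) = -572*(-3 + 5/2) = -572*(-½) = 286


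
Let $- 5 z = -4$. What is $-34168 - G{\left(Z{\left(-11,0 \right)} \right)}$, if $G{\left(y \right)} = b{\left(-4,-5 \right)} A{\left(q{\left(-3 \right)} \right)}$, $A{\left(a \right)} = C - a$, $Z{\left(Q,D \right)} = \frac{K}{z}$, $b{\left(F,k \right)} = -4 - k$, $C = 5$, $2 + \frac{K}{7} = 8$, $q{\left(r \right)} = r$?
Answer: $-34176$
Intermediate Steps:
$z = \frac{4}{5}$ ($z = \left(- \frac{1}{5}\right) \left(-4\right) = \frac{4}{5} \approx 0.8$)
$K = 42$ ($K = -14 + 7 \cdot 8 = -14 + 56 = 42$)
$Z{\left(Q,D \right)} = \frac{105}{2}$ ($Z{\left(Q,D \right)} = \frac{42}{\frac{4}{5}} = 42 \cdot \frac{5}{4} = \frac{105}{2}$)
$A{\left(a \right)} = 5 - a$
$G{\left(y \right)} = 8$ ($G{\left(y \right)} = \left(-4 - -5\right) \left(5 - -3\right) = \left(-4 + 5\right) \left(5 + 3\right) = 1 \cdot 8 = 8$)
$-34168 - G{\left(Z{\left(-11,0 \right)} \right)} = -34168 - 8 = -34176$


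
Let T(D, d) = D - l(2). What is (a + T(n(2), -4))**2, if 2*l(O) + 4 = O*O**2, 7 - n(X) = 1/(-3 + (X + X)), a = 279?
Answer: 80089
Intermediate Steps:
n(X) = 7 - 1/(-3 + 2*X) (n(X) = 7 - 1/(-3 + (X + X)) = 7 - 1/(-3 + 2*X))
l(O) = -2 + O**3/2 (l(O) = -2 + (O*O**2)/2 = -2 + O**3/2)
T(D, d) = -2 + D (T(D, d) = D - (-2 + (1/2)*2**3) = D - (-2 + (1/2)*8) = D - (-2 + 4) = D - 1*2 = D - 2 = -2 + D)
(a + T(n(2), -4))**2 = (279 + (-2 + 2*(-11 + 7*2)/(-3 + 2*2)))**2 = (279 + (-2 + 2*(-11 + 14)/(-3 + 4)))**2 = (279 + (-2 + 2*3/1))**2 = (279 + (-2 + 2*1*3))**2 = (279 + (-2 + 6))**2 = (279 + 4)**2 = 283**2 = 80089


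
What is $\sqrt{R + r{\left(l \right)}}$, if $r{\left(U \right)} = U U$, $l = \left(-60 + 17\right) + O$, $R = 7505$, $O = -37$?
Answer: $3 \sqrt{1545} \approx 117.92$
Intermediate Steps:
$l = -80$ ($l = \left(-60 + 17\right) - 37 = -43 - 37 = -80$)
$r{\left(U \right)} = U^{2}$
$\sqrt{R + r{\left(l \right)}} = \sqrt{7505 + \left(-80\right)^{2}} = \sqrt{7505 + 6400} = \sqrt{13905} = 3 \sqrt{1545}$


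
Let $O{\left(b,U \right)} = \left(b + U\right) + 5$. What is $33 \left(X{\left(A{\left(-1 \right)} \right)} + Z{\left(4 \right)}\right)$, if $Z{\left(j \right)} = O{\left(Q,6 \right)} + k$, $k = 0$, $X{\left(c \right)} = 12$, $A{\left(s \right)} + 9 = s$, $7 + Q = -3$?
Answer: $429$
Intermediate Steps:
$Q = -10$ ($Q = -7 - 3 = -10$)
$A{\left(s \right)} = -9 + s$
$O{\left(b,U \right)} = 5 + U + b$ ($O{\left(b,U \right)} = \left(U + b\right) + 5 = 5 + U + b$)
$Z{\left(j \right)} = 1$ ($Z{\left(j \right)} = \left(5 + 6 - 10\right) + 0 = 1 + 0 = 1$)
$33 \left(X{\left(A{\left(-1 \right)} \right)} + Z{\left(4 \right)}\right) = 33 \left(12 + 1\right) = 33 \cdot 13 = 429$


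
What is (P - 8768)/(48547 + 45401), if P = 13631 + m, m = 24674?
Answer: 29537/93948 ≈ 0.31440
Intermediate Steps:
P = 38305 (P = 13631 + 24674 = 38305)
(P - 8768)/(48547 + 45401) = (38305 - 8768)/(48547 + 45401) = 29537/93948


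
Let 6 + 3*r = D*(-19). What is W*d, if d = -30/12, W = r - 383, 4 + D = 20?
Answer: 7295/6 ≈ 1215.8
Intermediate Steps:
D = 16 (D = -4 + 20 = 16)
r = -310/3 (r = -2 + (16*(-19))/3 = -2 + (1/3)*(-304) = -2 - 304/3 = -310/3 ≈ -103.33)
W = -1459/3 (W = -310/3 - 383 = -1459/3 ≈ -486.33)
d = -5/2 (d = -30*1/12 = -5/2 ≈ -2.5000)
W*d = -1459/3*(-5/2) = 7295/6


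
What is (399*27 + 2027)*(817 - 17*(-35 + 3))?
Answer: 17420800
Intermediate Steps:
(399*27 + 2027)*(817 - 17*(-35 + 3)) = (10773 + 2027)*(817 - 17*(-32)) = 12800*(817 + 544) = 12800*1361 = 17420800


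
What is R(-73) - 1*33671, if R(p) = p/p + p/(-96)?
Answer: -3232247/96 ≈ -33669.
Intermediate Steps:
R(p) = 1 - p/96 (R(p) = 1 + p*(-1/96) = 1 - p/96)
R(-73) - 1*33671 = (1 - 1/96*(-73)) - 1*33671 = (1 + 73/96) - 33671 = 169/96 - 33671 = -3232247/96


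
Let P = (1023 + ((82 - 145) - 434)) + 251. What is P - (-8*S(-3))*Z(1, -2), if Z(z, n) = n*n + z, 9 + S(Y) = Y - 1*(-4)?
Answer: 457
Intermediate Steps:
S(Y) = -5 + Y (S(Y) = -9 + (Y - 1*(-4)) = -9 + (Y + 4) = -9 + (4 + Y) = -5 + Y)
Z(z, n) = z + n² (Z(z, n) = n² + z = z + n²)
P = 777 (P = (1023 + (-63 - 434)) + 251 = (1023 - 497) + 251 = 526 + 251 = 777)
P - (-8*S(-3))*Z(1, -2) = 777 - (-8*(-5 - 3))*(1 + (-2)²) = 777 - (-8*(-8))*(1 + 4) = 777 - 64*5 = 777 - 1*320 = 777 - 320 = 457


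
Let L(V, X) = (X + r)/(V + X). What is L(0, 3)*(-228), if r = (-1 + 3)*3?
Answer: -684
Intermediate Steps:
r = 6 (r = 2*3 = 6)
L(V, X) = (6 + X)/(V + X) (L(V, X) = (X + 6)/(V + X) = (6 + X)/(V + X))
L(0, 3)*(-228) = ((6 + 3)/(0 + 3))*(-228) = (9/3)*(-228) = ((1/3)*9)*(-228) = 3*(-228) = -684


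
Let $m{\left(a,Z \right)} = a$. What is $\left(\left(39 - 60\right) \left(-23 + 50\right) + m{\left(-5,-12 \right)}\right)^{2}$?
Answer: $327184$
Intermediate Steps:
$\left(\left(39 - 60\right) \left(-23 + 50\right) + m{\left(-5,-12 \right)}\right)^{2} = \left(\left(39 - 60\right) \left(-23 + 50\right) - 5\right)^{2} = \left(\left(-21\right) 27 - 5\right)^{2} = \left(-567 - 5\right)^{2} = \left(-572\right)^{2} = 327184$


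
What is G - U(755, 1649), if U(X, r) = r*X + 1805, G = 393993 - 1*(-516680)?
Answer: -336127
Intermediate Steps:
G = 910673 (G = 393993 + 516680 = 910673)
U(X, r) = 1805 + X*r (U(X, r) = X*r + 1805 = 1805 + X*r)
G - U(755, 1649) = 910673 - (1805 + 755*1649) = 910673 - (1805 + 1244995) = 910673 - 1*1246800 = 910673 - 1246800 = -336127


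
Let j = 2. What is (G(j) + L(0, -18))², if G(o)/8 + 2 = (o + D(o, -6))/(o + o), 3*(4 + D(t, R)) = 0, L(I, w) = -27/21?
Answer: 22201/49 ≈ 453.08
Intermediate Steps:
L(I, w) = -9/7 (L(I, w) = -27*1/21 = -9/7)
D(t, R) = -4 (D(t, R) = -4 + (⅓)*0 = -4 + 0 = -4)
G(o) = -16 + 4*(-4 + o)/o (G(o) = -16 + 8*((o - 4)/(o + o)) = -16 + 8*((-4 + o)/((2*o))) = -16 + 8*((-4 + o)*(1/(2*o))) = -16 + 8*((-4 + o)/(2*o)) = -16 + 4*(-4 + o)/o)
(G(j) + L(0, -18))² = ((-12 - 16/2) - 9/7)² = ((-12 - 16*½) - 9/7)² = ((-12 - 8) - 9/7)² = (-20 - 9/7)² = (-149/7)² = 22201/49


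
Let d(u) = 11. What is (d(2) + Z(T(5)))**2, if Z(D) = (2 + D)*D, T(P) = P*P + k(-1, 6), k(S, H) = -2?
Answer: 343396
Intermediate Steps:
T(P) = -2 + P**2 (T(P) = P*P - 2 = P**2 - 2 = -2 + P**2)
Z(D) = D*(2 + D)
(d(2) + Z(T(5)))**2 = (11 + (-2 + 5**2)*(2 + (-2 + 5**2)))**2 = (11 + (-2 + 25)*(2 + (-2 + 25)))**2 = (11 + 23*(2 + 23))**2 = (11 + 23*25)**2 = (11 + 575)**2 = 586**2 = 343396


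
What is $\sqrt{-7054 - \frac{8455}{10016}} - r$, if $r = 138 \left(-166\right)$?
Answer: $22908 + \frac{i \sqrt{44233985694}}{2504} \approx 22908.0 + 83.993 i$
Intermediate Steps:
$r = -22908$
$\sqrt{-7054 - \frac{8455}{10016}} - r = \sqrt{-7054 - \frac{8455}{10016}} - -22908 = \sqrt{-7054 - \frac{8455}{10016}} + 22908 = \sqrt{- \frac{70661319}{10016}} + 22908 = \frac{i \sqrt{44233985694}}{2504} + 22908 = 22908 + \frac{i \sqrt{44233985694}}{2504}$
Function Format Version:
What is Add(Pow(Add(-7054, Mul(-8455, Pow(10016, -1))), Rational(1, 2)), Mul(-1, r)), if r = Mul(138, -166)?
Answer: Add(22908, Mul(Rational(1, 2504), I, Pow(44233985694, Rational(1, 2)))) ≈ Add(22908., Mul(83.993, I))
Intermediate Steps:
r = -22908
Add(Pow(Add(-7054, Mul(-8455, Pow(10016, -1))), Rational(1, 2)), Mul(-1, r)) = Add(Pow(Add(-7054, Mul(-8455, Pow(10016, -1))), Rational(1, 2)), Mul(-1, -22908)) = Add(Pow(Add(-7054, Mul(-8455, Rational(1, 10016))), Rational(1, 2)), 22908) = Add(Pow(Add(-7054, Rational(-8455, 10016)), Rational(1, 2)), 22908) = Add(Pow(Rational(-70661319, 10016), Rational(1, 2)), 22908) = Add(Mul(Rational(1, 2504), I, Pow(44233985694, Rational(1, 2))), 22908) = Add(22908, Mul(Rational(1, 2504), I, Pow(44233985694, Rational(1, 2))))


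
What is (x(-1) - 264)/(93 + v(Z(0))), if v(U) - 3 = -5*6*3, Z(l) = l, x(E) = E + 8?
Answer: -257/6 ≈ -42.833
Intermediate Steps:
x(E) = 8 + E
v(U) = -87 (v(U) = 3 - 5*6*3 = 3 - 30*3 = 3 - 90 = -87)
(x(-1) - 264)/(93 + v(Z(0))) = ((8 - 1) - 264)/(93 - 87) = (7 - 264)/6 = -257*1/6 = -257/6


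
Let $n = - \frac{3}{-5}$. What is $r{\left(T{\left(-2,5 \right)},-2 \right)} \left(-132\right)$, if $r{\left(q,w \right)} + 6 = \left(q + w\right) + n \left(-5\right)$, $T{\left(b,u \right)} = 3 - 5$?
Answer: $1716$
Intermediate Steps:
$n = \frac{3}{5}$ ($n = \left(-3\right) \left(- \frac{1}{5}\right) = \frac{3}{5} \approx 0.6$)
$T{\left(b,u \right)} = -2$
$r{\left(q,w \right)} = -9 + q + w$ ($r{\left(q,w \right)} = -6 + \left(\left(q + w\right) + \frac{3}{5} \left(-5\right)\right) = -6 - \left(3 - q - w\right) = -6 + \left(-3 + q + w\right) = -9 + q + w$)
$r{\left(T{\left(-2,5 \right)},-2 \right)} \left(-132\right) = \left(-9 - 2 - 2\right) \left(-132\right) = \left(-13\right) \left(-132\right) = 1716$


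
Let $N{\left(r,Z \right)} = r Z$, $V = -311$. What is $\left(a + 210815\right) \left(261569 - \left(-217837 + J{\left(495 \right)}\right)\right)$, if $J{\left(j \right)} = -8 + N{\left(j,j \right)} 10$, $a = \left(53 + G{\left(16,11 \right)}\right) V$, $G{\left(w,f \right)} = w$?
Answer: $-373189621616$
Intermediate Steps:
$a = -21459$ ($a = \left(53 + 16\right) \left(-311\right) = 69 \left(-311\right) = -21459$)
$N{\left(r,Z \right)} = Z r$
$J{\left(j \right)} = -8 + 10 j^{2}$ ($J{\left(j \right)} = -8 + j j 10 = -8 + j^{2} \cdot 10 = -8 + 10 j^{2}$)
$\left(a + 210815\right) \left(261569 - \left(-217837 + J{\left(495 \right)}\right)\right) = \left(-21459 + 210815\right) \left(261569 + \left(217837 - \left(-8 + 10 \cdot 495^{2}\right)\right)\right) = 189356 \left(261569 + \left(217837 - \left(-8 + 10 \cdot 245025\right)\right)\right) = 189356 \left(261569 + \left(217837 - \left(-8 + 2450250\right)\right)\right) = 189356 \left(261569 + \left(217837 - 2450242\right)\right) = 189356 \left(261569 - 2232405\right) = 189356 \left(-1970836\right) = -373189621616$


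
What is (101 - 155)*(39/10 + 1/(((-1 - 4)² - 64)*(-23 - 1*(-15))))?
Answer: -54801/260 ≈ -210.77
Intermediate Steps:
(101 - 155)*(39/10 + 1/(((-1 - 4)² - 64)*(-23 - 1*(-15)))) = -54*(39*(⅒) + 1/(((-5)² - 64)*(-23 + 15))) = -54*(39/10 + 1/((25 - 64)*(-8))) = -54*(39/10 - ⅛/(-39)) = -54*(39/10 - 1/39*(-⅛)) = -54*(39/10 + 1/312) = -54*6089/1560 = -54801/260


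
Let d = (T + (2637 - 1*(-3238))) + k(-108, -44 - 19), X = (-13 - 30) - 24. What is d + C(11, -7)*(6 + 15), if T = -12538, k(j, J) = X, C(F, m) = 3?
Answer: -6667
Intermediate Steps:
X = -67 (X = -43 - 24 = -67)
k(j, J) = -67
d = -6730 (d = (-12538 + (2637 - 1*(-3238))) - 67 = (-12538 + (2637 + 3238)) - 67 = (-12538 + 5875) - 67 = -6663 - 67 = -6730)
d + C(11, -7)*(6 + 15) = -6730 + 3*(6 + 15) = -6730 + 3*21 = -6730 + 63 = -6667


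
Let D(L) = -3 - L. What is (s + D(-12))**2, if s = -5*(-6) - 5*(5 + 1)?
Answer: 81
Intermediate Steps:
s = 0 (s = 30 - 5*6 = 30 - 30 = 0)
(s + D(-12))**2 = (0 + (-3 - 1*(-12)))**2 = (0 + (-3 + 12))**2 = (0 + 9)**2 = 9**2 = 81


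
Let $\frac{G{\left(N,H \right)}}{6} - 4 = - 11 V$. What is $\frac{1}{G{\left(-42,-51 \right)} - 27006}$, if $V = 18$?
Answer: $- \frac{1}{28170} \approx -3.5499 \cdot 10^{-5}$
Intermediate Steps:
$G{\left(N,H \right)} = -1164$ ($G{\left(N,H \right)} = 24 + 6 \left(\left(-11\right) 18\right) = 24 + 6 \left(-198\right) = 24 - 1188 = -1164$)
$\frac{1}{G{\left(-42,-51 \right)} - 27006} = \frac{1}{-1164 - 27006} = \frac{1}{-28170} = - \frac{1}{28170}$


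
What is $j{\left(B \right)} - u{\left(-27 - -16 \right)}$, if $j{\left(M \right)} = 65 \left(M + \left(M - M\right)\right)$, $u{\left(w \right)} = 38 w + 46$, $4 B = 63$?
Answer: $\frac{5583}{4} \approx 1395.8$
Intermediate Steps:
$B = \frac{63}{4}$ ($B = \frac{1}{4} \cdot 63 = \frac{63}{4} \approx 15.75$)
$u{\left(w \right)} = 46 + 38 w$
$j{\left(M \right)} = 65 M$ ($j{\left(M \right)} = 65 \left(M + 0\right) = 65 M$)
$j{\left(B \right)} - u{\left(-27 - -16 \right)} = 65 \cdot \frac{63}{4} - \left(46 + 38 \left(-27 - -16\right)\right) = \frac{4095}{4} - \left(46 + 38 \left(-27 + 16\right)\right) = \frac{4095}{4} - \left(46 + 38 \left(-11\right)\right) = \frac{4095}{4} - \left(46 - 418\right) = \frac{4095}{4} - -372 = \frac{4095}{4} + 372 = \frac{5583}{4}$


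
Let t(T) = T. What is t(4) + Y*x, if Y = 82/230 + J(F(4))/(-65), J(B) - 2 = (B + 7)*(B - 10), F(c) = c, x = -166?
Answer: -65370/299 ≈ -218.63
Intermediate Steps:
J(B) = 2 + (-10 + B)*(7 + B) (J(B) = 2 + (B + 7)*(B - 10) = 2 + (7 + B)*(-10 + B) = 2 + (-10 + B)*(7 + B))
Y = 401/299 (Y = 82/230 + (-68 + 4² - 3*4)/(-65) = 82*(1/230) + (-68 + 16 - 12)*(-1/65) = 41/115 - 64*(-1/65) = 41/115 + 64/65 = 401/299 ≈ 1.3411)
t(4) + Y*x = 4 + (401/299)*(-166) = 4 - 66566/299 = -65370/299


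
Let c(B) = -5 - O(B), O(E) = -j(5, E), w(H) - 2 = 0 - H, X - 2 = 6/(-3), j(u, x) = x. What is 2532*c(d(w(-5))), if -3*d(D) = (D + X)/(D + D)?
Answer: -13082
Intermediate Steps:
X = 0 (X = 2 + 6/(-3) = 2 + 6*(-1/3) = 2 - 2 = 0)
w(H) = 2 - H (w(H) = 2 + (0 - H) = 2 - H)
d(D) = -1/6 (d(D) = -(D + 0)/(3*(D + D)) = -D/(3*(2*D)) = -D*1/(2*D)/3 = -1/3*1/2 = -1/6)
O(E) = -E
c(B) = -5 + B (c(B) = -5 - (-1)*B = -5 + B)
2532*c(d(w(-5))) = 2532*(-5 - 1/6) = 2532*(-31/6) = -13082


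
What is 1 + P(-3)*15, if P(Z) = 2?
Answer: 31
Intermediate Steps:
1 + P(-3)*15 = 1 + 2*15 = 1 + 30 = 31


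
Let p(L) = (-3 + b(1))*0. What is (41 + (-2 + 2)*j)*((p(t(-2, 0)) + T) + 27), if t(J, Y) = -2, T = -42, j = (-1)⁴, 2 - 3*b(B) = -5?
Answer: -615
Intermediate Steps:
b(B) = 7/3 (b(B) = ⅔ - ⅓*(-5) = ⅔ + 5/3 = 7/3)
j = 1
p(L) = 0 (p(L) = (-3 + 7/3)*0 = -⅔*0 = 0)
(41 + (-2 + 2)*j)*((p(t(-2, 0)) + T) + 27) = (41 + (-2 + 2)*1)*((0 - 42) + 27) = (41 + 0*1)*(-42 + 27) = (41 + 0)*(-15) = 41*(-15) = -615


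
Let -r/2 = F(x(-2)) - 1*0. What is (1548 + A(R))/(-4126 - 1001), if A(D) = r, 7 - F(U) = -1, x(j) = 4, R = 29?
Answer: -1532/5127 ≈ -0.29881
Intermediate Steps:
F(U) = 8 (F(U) = 7 - 1*(-1) = 7 + 1 = 8)
r = -16 (r = -2*(8 - 1*0) = -2*(8 + 0) = -2*8 = -16)
A(D) = -16
(1548 + A(R))/(-4126 - 1001) = (1548 - 16)/(-4126 - 1001) = 1532/(-5127) = 1532*(-1/5127) = -1532/5127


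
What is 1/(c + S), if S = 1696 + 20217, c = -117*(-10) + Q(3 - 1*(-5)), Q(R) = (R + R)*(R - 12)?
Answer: 1/23019 ≈ 4.3442e-5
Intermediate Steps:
Q(R) = 2*R*(-12 + R) (Q(R) = (2*R)*(-12 + R) = 2*R*(-12 + R))
c = 1106 (c = -117*(-10) + 2*(3 - 1*(-5))*(-12 + (3 - 1*(-5))) = 1170 + 2*(3 + 5)*(-12 + (3 + 5)) = 1170 + 2*8*(-12 + 8) = 1170 + 2*8*(-4) = 1170 - 64 = 1106)
S = 21913
1/(c + S) = 1/(1106 + 21913) = 1/23019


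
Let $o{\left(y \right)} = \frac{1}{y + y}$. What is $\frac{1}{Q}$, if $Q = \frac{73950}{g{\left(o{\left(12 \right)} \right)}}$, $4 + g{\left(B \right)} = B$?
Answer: $- \frac{19}{354960} \approx -5.3527 \cdot 10^{-5}$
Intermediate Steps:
$o{\left(y \right)} = \frac{1}{2 y}$
$g{\left(B \right)} = -4 + B$
$Q = - \frac{354960}{19}$ ($Q = \frac{73950}{-4 + \frac{1}{2 \cdot 12}} = \frac{73950}{-4 + \frac{1}{2} \cdot \frac{1}{12}} = \frac{73950}{-4 + \frac{1}{24}} = \frac{73950}{- \frac{95}{24}} = 73950 \left(- \frac{24}{95}\right) = - \frac{354960}{19} \approx -18682.0$)
$\frac{1}{Q} = \frac{1}{- \frac{354960}{19}} = - \frac{19}{354960}$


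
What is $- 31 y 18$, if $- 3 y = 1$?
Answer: $186$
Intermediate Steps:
$y = - \frac{1}{3}$ ($y = \left(- \frac{1}{3}\right) 1 = - \frac{1}{3} \approx -0.33333$)
$- 31 y 18 = \left(-31\right) \left(- \frac{1}{3}\right) 18 = \frac{31}{3} \cdot 18 = 186$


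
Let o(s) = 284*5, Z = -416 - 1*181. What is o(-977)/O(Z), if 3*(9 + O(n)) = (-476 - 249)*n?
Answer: 710/72133 ≈ 0.0098429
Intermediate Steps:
Z = -597 (Z = -416 - 181 = -597)
O(n) = -9 - 725*n/3 (O(n) = -9 + ((-476 - 249)*n)/3 = -9 + (-725*n)/3 = -9 - 725*n/3)
o(s) = 1420
o(-977)/O(Z) = 1420/(-9 - 725/3*(-597)) = 1420/(-9 + 144275) = 1420/144266 = 1420*(1/144266) = 710/72133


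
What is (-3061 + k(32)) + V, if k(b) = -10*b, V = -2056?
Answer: -5437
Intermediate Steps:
(-3061 + k(32)) + V = (-3061 - 10*32) - 2056 = (-3061 - 320) - 2056 = -3381 - 2056 = -5437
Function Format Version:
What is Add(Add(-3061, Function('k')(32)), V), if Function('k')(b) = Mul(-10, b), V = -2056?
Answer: -5437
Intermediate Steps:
Add(Add(-3061, Function('k')(32)), V) = Add(Add(-3061, Mul(-10, 32)), -2056) = Add(Add(-3061, -320), -2056) = Add(-3381, -2056) = -5437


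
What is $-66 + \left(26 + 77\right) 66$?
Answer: $6732$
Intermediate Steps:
$-66 + \left(26 + 77\right) 66 = -66 + 103 \cdot 66 = -66 + 6798 = 6732$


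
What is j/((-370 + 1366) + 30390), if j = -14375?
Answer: -14375/31386 ≈ -0.45801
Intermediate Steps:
j/((-370 + 1366) + 30390) = -14375/((-370 + 1366) + 30390) = -14375/(996 + 30390) = -14375/31386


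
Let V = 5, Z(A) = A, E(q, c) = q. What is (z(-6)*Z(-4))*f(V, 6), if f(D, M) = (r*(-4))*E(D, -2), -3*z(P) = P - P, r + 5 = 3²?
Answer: 0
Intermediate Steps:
r = 4 (r = -5 + 3² = -5 + 9 = 4)
z(P) = 0 (z(P) = -(P - P)/3 = -⅓*0 = 0)
f(D, M) = -16*D (f(D, M) = (4*(-4))*D = -16*D)
(z(-6)*Z(-4))*f(V, 6) = (0*(-4))*(-16*5) = 0*(-80) = 0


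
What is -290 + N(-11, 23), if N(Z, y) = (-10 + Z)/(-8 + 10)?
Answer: -601/2 ≈ -300.50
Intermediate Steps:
N(Z, y) = -5 + Z/2 (N(Z, y) = (-10 + Z)/2 = (-10 + Z)*(½) = -5 + Z/2)
-290 + N(-11, 23) = -290 + (-5 + (½)*(-11)) = -290 + (-5 - 11/2) = -290 - 21/2 = -601/2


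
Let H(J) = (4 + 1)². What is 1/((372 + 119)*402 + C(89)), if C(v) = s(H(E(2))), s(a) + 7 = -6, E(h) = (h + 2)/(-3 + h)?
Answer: 1/197369 ≈ 5.0666e-6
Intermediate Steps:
E(h) = (2 + h)/(-3 + h)
H(J) = 25 (H(J) = 5² = 25)
s(a) = -13 (s(a) = -7 - 6 = -13)
C(v) = -13
1/((372 + 119)*402 + C(89)) = 1/((372 + 119)*402 - 13) = 1/(491*402 - 13) = 1/(197382 - 13) = 1/197369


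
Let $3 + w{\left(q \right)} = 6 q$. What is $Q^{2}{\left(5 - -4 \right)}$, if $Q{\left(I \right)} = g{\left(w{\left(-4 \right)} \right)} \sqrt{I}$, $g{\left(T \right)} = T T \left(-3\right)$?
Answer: $43046721$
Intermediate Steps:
$w{\left(q \right)} = -3 + 6 q$
$g{\left(T \right)} = - 3 T^{2}$ ($g{\left(T \right)} = T^{2} \left(-3\right) = - 3 T^{2}$)
$Q{\left(I \right)} = - 2187 \sqrt{I}$ ($Q{\left(I \right)} = - 3 \left(-3 + 6 \left(-4\right)\right)^{2} \sqrt{I} = - 3 \left(-3 - 24\right)^{2} \sqrt{I} = - 3 \left(-27\right)^{2} \sqrt{I} = \left(-3\right) 729 \sqrt{I} = - 2187 \sqrt{I}$)
$Q^{2}{\left(5 - -4 \right)} = \left(- 2187 \sqrt{5 - -4}\right)^{2} = \left(- 2187 \sqrt{5 + 4}\right)^{2} = \left(- 2187 \sqrt{9}\right)^{2} = \left(\left(-2187\right) 3\right)^{2} = \left(-6561\right)^{2} = 43046721$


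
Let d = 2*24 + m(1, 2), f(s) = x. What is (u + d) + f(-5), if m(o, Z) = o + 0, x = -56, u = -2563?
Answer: -2570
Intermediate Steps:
m(o, Z) = o
f(s) = -56
d = 49 (d = 2*24 + 1 = 48 + 1 = 49)
(u + d) + f(-5) = (-2563 + 49) - 56 = -2514 - 56 = -2570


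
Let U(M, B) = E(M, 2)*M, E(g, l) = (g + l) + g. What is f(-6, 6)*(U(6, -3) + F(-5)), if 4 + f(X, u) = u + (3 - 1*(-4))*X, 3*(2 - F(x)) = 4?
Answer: -10160/3 ≈ -3386.7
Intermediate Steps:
F(x) = ⅔ (F(x) = 2 - ⅓*4 = 2 - 4/3 = ⅔)
E(g, l) = l + 2*g
f(X, u) = -4 + u + 7*X (f(X, u) = -4 + (u + (3 - 1*(-4))*X) = -4 + (u + (3 + 4)*X) = -4 + (u + 7*X) = -4 + u + 7*X)
U(M, B) = M*(2 + 2*M) (U(M, B) = (2 + 2*M)*M = M*(2 + 2*M))
f(-6, 6)*(U(6, -3) + F(-5)) = (-4 + 6 + 7*(-6))*(2*6*(1 + 6) + ⅔) = (-4 + 6 - 42)*(2*6*7 + ⅔) = -40*(84 + ⅔) = -40*254/3 = -10160/3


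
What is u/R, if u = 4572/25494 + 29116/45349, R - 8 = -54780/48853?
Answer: 552282543869/4625115214546 ≈ 0.11941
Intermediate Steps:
R = 336044/48853 (R = 8 - 54780/48853 = 336044/48853 ≈ 6.8787)
u = 158269822/192687901 (u = 4572*(1/25494) + 29116*(1/45349) = 762/4249 + 29116/45349 = 158269822/192687901 ≈ 0.82138)
u/R = 158269822/(192687901*(336044/48853)) = (158269822/192687901)*(48853/336044) = 552282543869/4625115214546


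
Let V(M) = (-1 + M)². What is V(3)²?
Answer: 16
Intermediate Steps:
V(3)² = ((-1 + 3)²)² = (2²)² = 4² = 16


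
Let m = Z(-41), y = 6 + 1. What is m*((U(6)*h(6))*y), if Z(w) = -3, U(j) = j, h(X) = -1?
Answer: 126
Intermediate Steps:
y = 7
m = -3
m*((U(6)*h(6))*y) = -3*6*(-1)*7 = -(-18)*7 = -3*(-42) = 126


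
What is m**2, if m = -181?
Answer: 32761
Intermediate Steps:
m**2 = (-181)**2 = 32761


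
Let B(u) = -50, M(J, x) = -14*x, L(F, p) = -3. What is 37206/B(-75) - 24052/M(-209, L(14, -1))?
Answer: -98759/75 ≈ -1316.8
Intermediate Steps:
37206/B(-75) - 24052/M(-209, L(14, -1)) = 37206/(-50) - 24052/((-14*(-3))) = 37206*(-1/50) - 24052/42 = -18603/25 - 24052*1/42 = -18603/25 - 1718/3 = -98759/75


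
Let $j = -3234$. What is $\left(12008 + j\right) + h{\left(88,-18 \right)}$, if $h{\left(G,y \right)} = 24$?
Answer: $8798$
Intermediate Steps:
$\left(12008 + j\right) + h{\left(88,-18 \right)} = \left(12008 - 3234\right) + 24 = 8774 + 24 = 8798$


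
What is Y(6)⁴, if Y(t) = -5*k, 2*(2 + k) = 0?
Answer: 10000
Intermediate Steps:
k = -2 (k = -2 + (½)*0 = -2 + 0 = -2)
Y(t) = 10 (Y(t) = -5*(-2) = 10)
Y(6)⁴ = 10⁴ = 10000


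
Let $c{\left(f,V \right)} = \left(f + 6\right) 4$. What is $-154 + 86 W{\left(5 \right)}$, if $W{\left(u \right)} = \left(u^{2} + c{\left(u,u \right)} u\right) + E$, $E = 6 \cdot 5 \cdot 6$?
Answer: $36396$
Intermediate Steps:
$c{\left(f,V \right)} = 24 + 4 f$ ($c{\left(f,V \right)} = \left(6 + f\right) 4 = 24 + 4 f$)
$E = 180$ ($E = 30 \cdot 6 = 180$)
$W{\left(u \right)} = 180 + u^{2} + u \left(24 + 4 u\right)$ ($W{\left(u \right)} = \left(u^{2} + \left(24 + 4 u\right) u\right) + 180 = \left(u^{2} + u \left(24 + 4 u\right)\right) + 180 = 180 + u^{2} + u \left(24 + 4 u\right)$)
$-154 + 86 W{\left(5 \right)} = -154 + 86 \left(180 + 5 \cdot 5^{2} + 24 \cdot 5\right) = -154 + 86 \left(180 + 5 \cdot 25 + 120\right) = -154 + 86 \left(180 + 125 + 120\right) = -154 + 86 \cdot 425 = -154 + 36550 = 36396$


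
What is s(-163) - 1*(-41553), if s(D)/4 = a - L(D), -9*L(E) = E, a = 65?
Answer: 375665/9 ≈ 41741.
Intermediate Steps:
L(E) = -E/9
s(D) = 260 + 4*D/9 (s(D) = 4*(65 - (-1)*D/9) = 4*(65 + D/9) = 260 + 4*D/9)
s(-163) - 1*(-41553) = (260 + (4/9)*(-163)) - 1*(-41553) = (260 - 652/9) + 41553 = 1688/9 + 41553 = 375665/9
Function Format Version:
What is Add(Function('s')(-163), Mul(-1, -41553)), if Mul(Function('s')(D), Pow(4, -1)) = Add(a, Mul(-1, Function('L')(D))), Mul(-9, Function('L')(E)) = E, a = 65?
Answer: Rational(375665, 9) ≈ 41741.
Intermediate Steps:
Function('L')(E) = Mul(Rational(-1, 9), E)
Function('s')(D) = Add(260, Mul(Rational(4, 9), D)) (Function('s')(D) = Mul(4, Add(65, Mul(-1, Mul(Rational(-1, 9), D)))) = Mul(4, Add(65, Mul(Rational(1, 9), D))) = Add(260, Mul(Rational(4, 9), D)))
Add(Function('s')(-163), Mul(-1, -41553)) = Add(Add(260, Mul(Rational(4, 9), -163)), Mul(-1, -41553)) = Add(Add(260, Rational(-652, 9)), 41553) = Add(Rational(1688, 9), 41553) = Rational(375665, 9)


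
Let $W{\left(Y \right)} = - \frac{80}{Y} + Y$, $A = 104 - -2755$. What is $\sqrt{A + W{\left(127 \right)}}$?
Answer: $\frac{\sqrt{48151034}}{127} \approx 54.639$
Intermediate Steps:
$A = 2859$ ($A = 104 + 2755 = 2859$)
$W{\left(Y \right)} = Y - \frac{80}{Y}$
$\sqrt{A + W{\left(127 \right)}} = \sqrt{2859 + \left(127 - \frac{80}{127}\right)} = \sqrt{2859 + \frac{16049}{127}} = \sqrt{\frac{379142}{127}} = \frac{\sqrt{48151034}}{127}$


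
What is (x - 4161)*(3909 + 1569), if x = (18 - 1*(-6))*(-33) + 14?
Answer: -27055842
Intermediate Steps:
x = -778 (x = (18 + 6)*(-33) + 14 = 24*(-33) + 14 = -792 + 14 = -778)
(x - 4161)*(3909 + 1569) = (-778 - 4161)*(3909 + 1569) = -4939*5478 = -27055842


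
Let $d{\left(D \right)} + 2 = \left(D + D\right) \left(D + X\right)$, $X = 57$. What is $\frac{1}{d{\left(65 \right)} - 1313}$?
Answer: $\frac{1}{14545} \approx 6.8752 \cdot 10^{-5}$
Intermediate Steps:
$d{\left(D \right)} = -2 + 2 D \left(57 + D\right)$ ($d{\left(D \right)} = -2 + \left(D + D\right) \left(D + 57\right) = -2 + 2 D \left(57 + D\right)$)
$\frac{1}{d{\left(65 \right)} - 1313} = \frac{1}{\left(-2 + 2 \cdot 65^{2} + 114 \cdot 65\right) - 1313} = \frac{1}{\left(-2 + 2 \cdot 4225 + 7410\right) - 1313} = \frac{1}{\left(-2 + 8450 + 7410\right) - 1313} = \frac{1}{15858 - 1313} = \frac{1}{14545}$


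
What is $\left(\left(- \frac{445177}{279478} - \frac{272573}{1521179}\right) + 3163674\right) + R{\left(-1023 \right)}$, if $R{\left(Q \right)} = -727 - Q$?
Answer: $\frac{1345117000820170563}{425136064562} \approx 3.164 \cdot 10^{6}$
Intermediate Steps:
$\left(\left(- \frac{445177}{279478} - \frac{272573}{1521179}\right) + 3163674\right) + R{\left(-1023 \right)} = \left(\left(- \frac{445177}{279478} - \frac{272573}{1521179}\right) + 3163674\right) - -296 = \left(\left(\left(-445177\right) \frac{1}{279478} - \frac{272573}{1521179}\right) + 3163674\right) + \left(-727 + 1023\right) = \left(\left(- \frac{445177}{279478} - \frac{272573}{1521179}\right) + 3163674\right) + 296 = \left(- \frac{753372060577}{425136064562} + 3163674\right) + 296 = \frac{1344991160545060211}{425136064562} + 296 = \frac{1345117000820170563}{425136064562}$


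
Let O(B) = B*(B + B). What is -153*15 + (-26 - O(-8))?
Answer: -2449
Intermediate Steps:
O(B) = 2*B² (O(B) = B*(2*B) = 2*B²)
-153*15 + (-26 - O(-8)) = -153*15 + (-26 - 2*(-8)²) = -2295 + (-26 - 2*64) = -2295 + (-26 - 1*128) = -2295 + (-26 - 128) = -2295 - 154 = -2449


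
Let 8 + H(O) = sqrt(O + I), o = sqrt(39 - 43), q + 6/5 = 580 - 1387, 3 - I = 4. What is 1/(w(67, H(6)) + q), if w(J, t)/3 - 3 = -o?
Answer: -555/443581 + 25*I/2661486 ≈ -0.0012512 + 9.3932e-6*I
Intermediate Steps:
I = -1 (I = 3 - 1*4 = 3 - 4 = -1)
q = -4041/5 (q = -6/5 + (580 - 1387) = -6/5 - 807 = -4041/5 ≈ -808.20)
o = 2*I (o = sqrt(-4) = 2*I ≈ 2.0*I)
H(O) = -8 + sqrt(-1 + O) (H(O) = -8 + sqrt(O - 1) = -8 + sqrt(-1 + O))
w(J, t) = 9 - 6*I (w(J, t) = 9 + 3*(-2*I) = 9 - 6*I)
1/(w(67, H(6)) + q) = 1/((9 - 6*I) - 4041/5) = 1/(-3996/5 - 6*I) = 25*(-3996/5 + 6*I)/15968916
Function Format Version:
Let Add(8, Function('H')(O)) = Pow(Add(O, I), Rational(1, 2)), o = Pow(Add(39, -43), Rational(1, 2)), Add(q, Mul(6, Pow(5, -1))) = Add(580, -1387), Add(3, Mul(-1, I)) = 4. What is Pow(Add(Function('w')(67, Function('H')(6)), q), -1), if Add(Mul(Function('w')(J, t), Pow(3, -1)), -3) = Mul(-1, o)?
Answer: Add(Rational(-555, 443581), Mul(Rational(25, 2661486), I)) ≈ Add(-0.0012512, Mul(9.3932e-6, I))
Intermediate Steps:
I = -1 (I = Add(3, Mul(-1, 4)) = Add(3, -4) = -1)
q = Rational(-4041, 5) (q = Add(Rational(-6, 5), Add(580, -1387)) = Add(Rational(-6, 5), -807) = Rational(-4041, 5) ≈ -808.20)
o = Mul(2, I) (o = Pow(-4, Rational(1, 2)) = Mul(2, I) ≈ Mul(2.0000, I))
Function('H')(O) = Add(-8, Pow(Add(-1, O), Rational(1, 2))) (Function('H')(O) = Add(-8, Pow(Add(O, -1), Rational(1, 2))) = Add(-8, Pow(Add(-1, O), Rational(1, 2))))
Function('w')(J, t) = Add(9, Mul(-6, I)) (Function('w')(J, t) = Add(9, Mul(3, Mul(-1, Mul(2, I)))) = Add(9, Mul(3, Mul(-2, I))) = Add(9, Mul(-6, I)))
Pow(Add(Function('w')(67, Function('H')(6)), q), -1) = Pow(Add(Add(9, Mul(-6, I)), Rational(-4041, 5)), -1) = Pow(Add(Rational(-3996, 5), Mul(-6, I)), -1) = Mul(Rational(25, 15968916), Add(Rational(-3996, 5), Mul(6, I)))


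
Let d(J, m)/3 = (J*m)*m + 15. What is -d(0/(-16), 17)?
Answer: -45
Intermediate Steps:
d(J, m) = 45 + 3*J*m**2 (d(J, m) = 3*((J*m)*m + 15) = 3*(J*m**2 + 15) = 3*(15 + J*m**2) = 45 + 3*J*m**2)
-d(0/(-16), 17) = -(45 + 3*(0/(-16))*17**2) = -(45 + 3*(0*(-1/16))*289) = -(45 + 3*0*289) = -(45 + 0) = -1*45 = -45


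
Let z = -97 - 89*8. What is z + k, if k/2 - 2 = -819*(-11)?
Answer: 17213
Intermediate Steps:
z = -809 (z = -97 - 712 = -809)
k = 18022 (k = 4 + 2*(-819*(-11)) = 4 + 2*9009 = 4 + 18018 = 18022)
z + k = -809 + 18022 = 17213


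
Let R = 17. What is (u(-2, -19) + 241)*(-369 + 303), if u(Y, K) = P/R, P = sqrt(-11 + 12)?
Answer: -270468/17 ≈ -15910.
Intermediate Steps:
P = 1 (P = sqrt(1) = 1)
u(Y, K) = 1/17
(u(-2, -19) + 241)*(-369 + 303) = (1/17 + 241)*(-369 + 303) = (4098/17)*(-66) = -270468/17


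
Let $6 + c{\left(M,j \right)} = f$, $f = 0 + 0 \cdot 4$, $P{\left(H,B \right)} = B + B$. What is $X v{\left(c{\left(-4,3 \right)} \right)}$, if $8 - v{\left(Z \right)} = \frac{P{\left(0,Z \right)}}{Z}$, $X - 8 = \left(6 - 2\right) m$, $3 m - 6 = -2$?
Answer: $80$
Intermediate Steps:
$m = \frac{4}{3}$ ($m = 2 + \frac{1}{3} \left(-2\right) = 2 - \frac{2}{3} = \frac{4}{3} \approx 1.3333$)
$X = \frac{40}{3}$ ($X = 8 + \left(6 - 2\right) \frac{4}{3} = 8 + 4 \cdot \frac{4}{3} = 8 + \frac{16}{3} = \frac{40}{3} \approx 13.333$)
$P{\left(H,B \right)} = 2 B$
$f = 0$ ($f = 0 + 0 = 0$)
$c{\left(M,j \right)} = -6$ ($c{\left(M,j \right)} = -6 + 0 = -6$)
$v{\left(Z \right)} = 6$ ($v{\left(Z \right)} = 8 - \frac{2 Z}{Z} = 8 - 2 = 6$)
$X v{\left(c{\left(-4,3 \right)} \right)} = \frac{40}{3} \cdot 6 = 80$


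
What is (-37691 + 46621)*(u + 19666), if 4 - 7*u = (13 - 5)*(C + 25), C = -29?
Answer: 1229643140/7 ≈ 1.7566e+8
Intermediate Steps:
u = 36/7 (u = 4/7 - (13 - 5)*(-29 + 25)/7 = 4/7 - 8*(-4)/7 = 4/7 - ⅐*(-32) = 4/7 + 32/7 = 36/7 ≈ 5.1429)
(-37691 + 46621)*(u + 19666) = (-37691 + 46621)*(36/7 + 19666) = 8930*(137698/7) = 1229643140/7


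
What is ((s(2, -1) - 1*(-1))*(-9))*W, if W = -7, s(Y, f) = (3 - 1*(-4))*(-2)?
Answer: -819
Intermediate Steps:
s(Y, f) = -14 (s(Y, f) = (3 + 4)*(-2) = 7*(-2) = -14)
((s(2, -1) - 1*(-1))*(-9))*W = ((-14 - 1*(-1))*(-9))*(-7) = ((-14 + 1)*(-9))*(-7) = -13*(-9)*(-7) = 117*(-7) = -819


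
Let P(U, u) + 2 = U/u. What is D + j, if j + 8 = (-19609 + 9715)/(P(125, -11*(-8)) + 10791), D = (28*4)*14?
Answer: 493479416/316519 ≈ 1559.1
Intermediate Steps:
P(U, u) = -2 + U/u
D = 1568 (D = 112*14 = 1568)
j = -2822376/316519 (j = -8 + (-19609 + 9715)/((-2 + 125/((-11*(-8)))) + 10791) = -8 - 9894/((-2 + 125/88) + 10791) = -8 - 9894/(-51/88 + 10791) = -8 - 9894/949557/88 = -8 - 9894*88/949557 = -8 - 290224/316519 = -2822376/316519 ≈ -8.9169)
D + j = 1568 - 2822376/316519 = 493479416/316519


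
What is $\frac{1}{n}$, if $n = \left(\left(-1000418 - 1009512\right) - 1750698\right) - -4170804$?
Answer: $\frac{1}{410176} \approx 2.438 \cdot 10^{-6}$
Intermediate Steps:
$n = 410176$ ($n = \left(-2009930 - 1750698\right) + 4170804 = -3760628 + 4170804 = 410176$)
$\frac{1}{n} = \frac{1}{410176}$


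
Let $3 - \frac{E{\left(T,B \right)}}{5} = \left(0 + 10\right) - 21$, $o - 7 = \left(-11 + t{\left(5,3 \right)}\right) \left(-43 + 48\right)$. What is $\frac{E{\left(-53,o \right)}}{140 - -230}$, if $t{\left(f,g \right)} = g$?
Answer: $\frac{7}{37} \approx 0.18919$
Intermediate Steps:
$o = -33$ ($o = 7 + \left(-11 + 3\right) \left(-43 + 48\right) = 7 - 40 = -33$)
$E{\left(T,B \right)} = 70$ ($E{\left(T,B \right)} = 15 - 5 \left(\left(0 + 10\right) - 21\right) = 15 - 5 \left(10 - 21\right) = 15 - -55 = 15 + 55 = 70$)
$\frac{E{\left(-53,o \right)}}{140 - -230} = \frac{70}{140 - -230} = \frac{70}{140 + 230} = \frac{70}{370} = 70 \cdot \frac{1}{370} = \frac{7}{37}$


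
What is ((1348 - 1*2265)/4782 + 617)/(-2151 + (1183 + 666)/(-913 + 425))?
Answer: -719696788/2514224967 ≈ -0.28625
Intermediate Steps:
((1348 - 1*2265)/4782 + 617)/(-2151 + (1183 + 666)/(-913 + 425)) = ((1348 - 2265)*(1/4782) + 617)/(-2151 + 1849/(-488)) = (-917*1/4782 + 617)/(-2151 + 1849*(-1/488)) = (-917/4782 + 617)/(-2151 - 1849/488) = 2949577/(4782*(-1051537/488)) = (2949577/4782)*(-488/1051537) = -719696788/2514224967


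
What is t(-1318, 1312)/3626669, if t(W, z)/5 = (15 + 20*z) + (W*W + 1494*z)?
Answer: 18617535/3626669 ≈ 5.1335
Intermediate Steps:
t(W, z) = 75 + 5*W**2 + 7570*z (t(W, z) = 5*((15 + 20*z) + (W*W + 1494*z)) = 5*((15 + 20*z) + (W**2 + 1494*z)) = 5*(15 + W**2 + 1514*z) = 75 + 5*W**2 + 7570*z)
t(-1318, 1312)/3626669 = (75 + 5*(-1318)**2 + 7570*1312)/3626669 = (75 + 5*1737124 + 9931840)*(1/3626669) = (75 + 8685620 + 9931840)*(1/3626669) = 18617535*(1/3626669) = 18617535/3626669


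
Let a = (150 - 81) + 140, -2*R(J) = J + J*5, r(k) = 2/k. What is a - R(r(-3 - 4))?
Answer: 1457/7 ≈ 208.14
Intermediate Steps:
R(J) = -3*J (R(J) = -(J + J*5)/2 = -(J + 5*J)/2 = -3*J)
a = 209 (a = 69 + 140 = 209)
a - R(r(-3 - 4)) = 209 - (-3)*2/(-3 - 4) = 209 - (-3)*2/(-7) = 209 - (-3)*2*(-⅐) = 209 - (-3)*(-2)/7 = 209 - 1*6/7 = 209 - 6/7 = 1457/7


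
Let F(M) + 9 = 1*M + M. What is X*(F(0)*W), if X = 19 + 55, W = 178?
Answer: -118548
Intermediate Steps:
F(M) = -9 + 2*M (F(M) = -9 + (1*M + M) = -9 + (M + M) = -9 + 2*M)
X = 74
X*(F(0)*W) = 74*((-9 + 2*0)*178) = 74*((-9 + 0)*178) = 74*(-9*178) = 74*(-1602) = -118548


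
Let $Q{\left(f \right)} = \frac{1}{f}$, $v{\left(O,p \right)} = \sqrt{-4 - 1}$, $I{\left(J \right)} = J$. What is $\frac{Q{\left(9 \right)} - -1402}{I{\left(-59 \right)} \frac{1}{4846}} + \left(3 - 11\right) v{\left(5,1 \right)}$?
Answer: $- \frac{61151674}{531} - 8 i \sqrt{5} \approx -1.1516 \cdot 10^{5} - 17.889 i$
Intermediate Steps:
$v{\left(O,p \right)} = i \sqrt{5}$ ($v{\left(O,p \right)} = \sqrt{-5} = i \sqrt{5}$)
$\frac{Q{\left(9 \right)} - -1402}{I{\left(-59 \right)} \frac{1}{4846}} + \left(3 - 11\right) v{\left(5,1 \right)} = \frac{\frac{1}{9} - -1402}{\left(-59\right) \frac{1}{4846}} + \left(3 - 11\right) i \sqrt{5} = \frac{\frac{1}{9} + 1402}{\left(-59\right) \frac{1}{4846}} - 8 i \sqrt{5} = \frac{12619}{9 \left(- \frac{59}{4846}\right)} - 8 i \sqrt{5} = \frac{12619}{9} \left(- \frac{4846}{59}\right) - 8 i \sqrt{5} = - \frac{61151674}{531} - 8 i \sqrt{5}$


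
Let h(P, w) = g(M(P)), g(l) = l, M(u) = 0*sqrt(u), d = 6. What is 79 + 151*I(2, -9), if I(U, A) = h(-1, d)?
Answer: 79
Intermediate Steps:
M(u) = 0
h(P, w) = 0
I(U, A) = 0
79 + 151*I(2, -9) = 79 + 151*0 = 79 + 0 = 79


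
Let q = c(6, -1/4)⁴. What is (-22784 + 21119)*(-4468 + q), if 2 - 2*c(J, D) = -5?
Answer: 115029855/16 ≈ 7.1894e+6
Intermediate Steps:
c(J, D) = 7/2 (c(J, D) = 1 - ½*(-5) = 1 + 5/2 = 7/2)
q = 2401/16 (q = (7/2)⁴ = 2401/16 ≈ 150.06)
(-22784 + 21119)*(-4468 + q) = (-22784 + 21119)*(-4468 + 2401/16) = -1665*(-69087/16) = 115029855/16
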